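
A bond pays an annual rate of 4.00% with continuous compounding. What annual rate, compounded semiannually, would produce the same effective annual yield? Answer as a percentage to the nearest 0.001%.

EAR under continuous compounding: e^0.0400 − 1 = 0.040811.
Solve (1 + r/2)^2 = 1.040811: r/2 = 1.040811^(1/2) − 1 = 0.020201, so r = 0.040403 = 4.040%.

4.040%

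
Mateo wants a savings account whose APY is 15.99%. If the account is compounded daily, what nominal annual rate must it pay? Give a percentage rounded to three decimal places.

14.836%

(1 + r/365)^365 − 1 = 0.1599, so 1 + r/365 = 1.1599^(1/365).
r/365 = 0.000406, so r = 0.148364 = 14.836%.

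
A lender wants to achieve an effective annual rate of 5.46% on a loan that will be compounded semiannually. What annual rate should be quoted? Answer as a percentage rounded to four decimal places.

5.3874%

(1 + r/2)^2 − 1 = 0.0546, so 1 + r/2 = 1.0546^(1/2).
r/2 = 0.026937, so r = 0.053874 = 5.3874%.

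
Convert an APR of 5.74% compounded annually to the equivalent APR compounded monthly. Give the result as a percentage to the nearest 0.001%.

5.594%

Compounded annually, EAR = nominal = 0.057400.
Solve (1 + r/12)^12 = 1.057400: r/12 = 1.057400^(1/12) − 1 = 0.004662, so r = 0.055943 = 5.594%.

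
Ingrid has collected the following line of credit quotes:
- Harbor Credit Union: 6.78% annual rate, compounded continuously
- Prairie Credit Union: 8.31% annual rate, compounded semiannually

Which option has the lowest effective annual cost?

Harbor Credit Union: e^0.0678 − 1 = 7.015%
Prairie Credit Union: (1 + 0.0831/2)^2 − 1 = 8.483%
The lowest effective annual rate is Harbor Credit Union at 7.015%.

Harbor Credit Union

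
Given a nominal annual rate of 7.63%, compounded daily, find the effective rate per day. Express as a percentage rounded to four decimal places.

With a nominal annual rate compounded daily, the periodic rate is the nominal rate divided by 365.
i = 0.0763 / 365 = 0.0002090 = 0.0209%.

0.0209%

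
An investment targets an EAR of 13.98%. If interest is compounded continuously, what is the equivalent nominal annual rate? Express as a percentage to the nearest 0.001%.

13.085%

Continuous: nominal r satisfies e^r − 1 = 0.1398.
r = ln(1 + 0.1398) = ln(1.1398) = 0.130853 = 13.085%.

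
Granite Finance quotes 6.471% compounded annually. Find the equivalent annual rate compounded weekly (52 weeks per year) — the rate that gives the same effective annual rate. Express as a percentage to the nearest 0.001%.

6.274%

Compounded annually, EAR = nominal = 0.064710.
Solve (1 + r/52)^52 = 1.064710: r/52 = 1.064710^(1/52) − 1 = 0.001207, so r = 0.062740 = 6.274%.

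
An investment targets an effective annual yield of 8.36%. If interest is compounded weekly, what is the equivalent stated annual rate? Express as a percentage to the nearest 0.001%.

8.035%

(1 + r/52)^52 − 1 = 0.0836, so 1 + r/52 = 1.0836^(1/52).
r/52 = 0.001545, so r = 0.080351 = 8.035%.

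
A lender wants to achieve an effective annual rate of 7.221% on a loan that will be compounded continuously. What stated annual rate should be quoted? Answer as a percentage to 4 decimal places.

Continuous: nominal r satisfies e^r − 1 = 0.07221.
r = ln(1 + 0.07221) = ln(1.07221) = 0.069722 = 6.9722%.

6.9722%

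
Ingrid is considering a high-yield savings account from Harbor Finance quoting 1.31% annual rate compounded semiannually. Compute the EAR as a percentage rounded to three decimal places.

EAR = (1 + 0.0131/2)^2 − 1.
= 1.013143 − 1 = 1.314%.

1.314%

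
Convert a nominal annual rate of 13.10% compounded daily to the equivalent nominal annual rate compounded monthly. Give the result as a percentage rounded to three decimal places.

13.169%

EAR = (1 + 0.1310/365)^365 − 1 = 0.139941.
Solve (1 + r/12)^12 = 1.139941: r/12 = 1.139941^(1/12) − 1 = 0.010974, so r = 0.131694 = 13.169%.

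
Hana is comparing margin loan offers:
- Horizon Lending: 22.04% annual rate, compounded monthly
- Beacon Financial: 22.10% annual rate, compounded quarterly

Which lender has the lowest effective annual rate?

Horizon Lending: (1 + 0.2204/12)^12 − 1 = 24.409%
Beacon Financial: (1 + 0.2210/4)^4 − 1 = 24.000%
The lowest effective annual rate is Beacon Financial at 24.000%.

Beacon Financial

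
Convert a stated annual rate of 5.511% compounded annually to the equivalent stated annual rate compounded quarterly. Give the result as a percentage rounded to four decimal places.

5.4006%

Compounded annually, EAR = nominal = 0.055110.
Solve (1 + r/4)^4 = 1.055110: r/4 = 1.055110^(1/4) − 1 = 0.013502, so r = 0.054006 = 5.4006%.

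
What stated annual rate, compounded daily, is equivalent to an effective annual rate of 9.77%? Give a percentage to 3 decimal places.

(1 + r/365)^365 − 1 = 0.0977, so 1 + r/365 = 1.0977^(1/365).
r/365 = 0.000255, so r = 0.093229 = 9.323%.

9.323%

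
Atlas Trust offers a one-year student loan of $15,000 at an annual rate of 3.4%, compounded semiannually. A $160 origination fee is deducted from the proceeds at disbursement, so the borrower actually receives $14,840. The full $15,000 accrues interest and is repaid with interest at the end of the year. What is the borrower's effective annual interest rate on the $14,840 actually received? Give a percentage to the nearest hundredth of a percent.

4.54%

Amount owed after one year: 15,000 × (1 + 0.034/2)^2 = 15,000 × 1.034289 = $15,514.33.
Effective rate on net proceeds: 15,514.33 / 14,840 − 1 = 0.045440 = 4.54%.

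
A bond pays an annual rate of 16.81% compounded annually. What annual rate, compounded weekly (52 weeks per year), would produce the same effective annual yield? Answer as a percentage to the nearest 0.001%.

15.561%

Compounded annually, EAR = nominal = 0.168100.
Solve (1 + r/52)^52 = 1.168100: r/52 = 1.168100^(1/52) − 1 = 0.002993, so r = 0.155611 = 15.561%.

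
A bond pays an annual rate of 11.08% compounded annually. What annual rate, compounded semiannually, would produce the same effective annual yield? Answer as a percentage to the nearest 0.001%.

Compounded annually, EAR = nominal = 0.110800.
Solve (1 + r/2)^2 = 1.110800: r/2 = 1.110800^(1/2) − 1 = 0.053945, so r = 0.107890 = 10.789%.

10.789%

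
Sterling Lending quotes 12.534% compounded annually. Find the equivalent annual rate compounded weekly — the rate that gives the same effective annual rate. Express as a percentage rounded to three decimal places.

Compounded annually, EAR = nominal = 0.125340.
Solve (1 + r/52)^52 = 1.125340: r/52 = 1.125340^(1/52) − 1 = 0.002273, so r = 0.118219 = 11.822%.

11.822%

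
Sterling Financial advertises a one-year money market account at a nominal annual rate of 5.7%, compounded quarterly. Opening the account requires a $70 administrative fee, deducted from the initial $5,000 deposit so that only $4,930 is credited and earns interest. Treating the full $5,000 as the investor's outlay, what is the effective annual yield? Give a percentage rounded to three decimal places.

4.341%

Value after one year: 4,930 × (1 + 0.057/4)^4 = 4,930 × 1.058230 = $5,217.07.
Effective yield on the $5,000 outlay: 5,217.07 / 5,000 − 1 = 0.043415 = 4.341%.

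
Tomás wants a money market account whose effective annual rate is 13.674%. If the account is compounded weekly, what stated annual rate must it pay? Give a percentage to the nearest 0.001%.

(1 + r/52)^52 − 1 = 0.13674, so 1 + r/52 = 1.13674^(1/52).
r/52 = 0.002468, so r = 0.128323 = 12.832%.

12.832%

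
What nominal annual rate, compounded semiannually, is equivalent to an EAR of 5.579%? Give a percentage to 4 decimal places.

5.5033%

(1 + r/2)^2 − 1 = 0.05579, so 1 + r/2 = 1.05579^(1/2).
r/2 = 0.027516, so r = 0.055033 = 5.5033%.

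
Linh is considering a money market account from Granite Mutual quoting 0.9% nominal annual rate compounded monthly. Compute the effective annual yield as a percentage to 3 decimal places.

0.904%

EAR = (1 + 0.009/12)^12 − 1.
= 1.009037 − 1 = 0.904%.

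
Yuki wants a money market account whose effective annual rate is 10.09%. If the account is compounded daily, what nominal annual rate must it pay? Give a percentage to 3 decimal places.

9.614%

(1 + r/365)^365 − 1 = 0.1009, so 1 + r/365 = 1.1009^(1/365).
r/365 = 0.000263, so r = 0.096141 = 9.614%.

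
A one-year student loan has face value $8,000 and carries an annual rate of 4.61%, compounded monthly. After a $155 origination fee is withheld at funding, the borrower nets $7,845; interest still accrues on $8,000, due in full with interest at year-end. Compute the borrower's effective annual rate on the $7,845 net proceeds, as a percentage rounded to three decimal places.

6.777%

Amount owed after one year: 8,000 × (1 + 0.0461/12)^12 = 8,000 × 1.047087 = $8,376.69.
Effective rate on net proceeds: 8,376.69 / 7,845 − 1 = 0.067775 = 6.777%.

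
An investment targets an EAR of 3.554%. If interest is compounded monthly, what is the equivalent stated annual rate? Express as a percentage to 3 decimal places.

(1 + r/12)^12 − 1 = 0.03554, so 1 + r/12 = 1.03554^(1/12).
r/12 = 0.002914, so r = 0.034974 = 3.497%.

3.497%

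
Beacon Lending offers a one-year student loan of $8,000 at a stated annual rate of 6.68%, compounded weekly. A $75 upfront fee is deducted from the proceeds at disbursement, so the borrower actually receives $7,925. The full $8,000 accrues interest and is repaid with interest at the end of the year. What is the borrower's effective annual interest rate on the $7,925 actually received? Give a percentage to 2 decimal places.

7.92%

Amount owed after one year: 8,000 × (1 + 0.0668/52)^52 = 8,000 × 1.069036 = $8,552.29.
Effective rate on net proceeds: 8,552.29 / 7,925 − 1 = 0.079153 = 7.92%.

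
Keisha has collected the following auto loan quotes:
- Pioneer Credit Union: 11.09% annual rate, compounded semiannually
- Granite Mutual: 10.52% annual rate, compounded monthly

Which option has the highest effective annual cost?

Pioneer Credit Union

Pioneer Credit Union: (1 + 0.1109/2)^2 − 1 = 11.397%
Granite Mutual: (1 + 0.1052/12)^12 − 1 = 11.042%
The highest effective annual rate is Pioneer Credit Union at 11.397%.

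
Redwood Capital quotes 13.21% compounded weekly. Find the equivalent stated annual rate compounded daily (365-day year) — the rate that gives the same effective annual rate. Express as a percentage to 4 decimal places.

13.1956%

EAR = (1 + 0.1321/52)^52 − 1 = 0.141031.
Solve (1 + r/365)^365 = 1.141031: r/365 = 1.141031^(1/365) − 1 = 0.000362, so r = 0.131956 = 13.1956%.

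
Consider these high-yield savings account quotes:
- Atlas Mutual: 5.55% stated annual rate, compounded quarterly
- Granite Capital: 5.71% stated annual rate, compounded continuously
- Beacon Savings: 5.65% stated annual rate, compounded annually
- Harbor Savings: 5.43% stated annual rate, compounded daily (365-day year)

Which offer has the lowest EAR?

Atlas Mutual: (1 + 0.0555/4)^4 − 1 = 5.667%
Granite Capital: e^0.0571 − 1 = 5.876%
Beacon Savings: compounded annually, EAR = 5.650%
Harbor Savings: (1 + 0.0543/365)^365 − 1 = 5.580%
The lowest effective annual rate is Harbor Savings at 5.580%.

Harbor Savings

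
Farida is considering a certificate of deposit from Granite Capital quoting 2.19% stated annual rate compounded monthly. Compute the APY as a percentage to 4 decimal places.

EAR = (1 + 0.0219/12)^12 − 1.
= 1.022121 − 1 = 2.2121%.

2.2121%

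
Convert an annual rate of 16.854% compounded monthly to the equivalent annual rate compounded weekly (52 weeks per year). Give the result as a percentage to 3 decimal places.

EAR = (1 + 0.16854/12)^12 − 1 = 0.182189.
Solve (1 + r/52)^52 = 1.182189: r/52 = 1.182189^(1/52) − 1 = 0.003224, so r = 0.167637 = 16.764%.

16.764%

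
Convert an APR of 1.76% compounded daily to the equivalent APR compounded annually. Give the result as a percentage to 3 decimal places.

EAR = (1 + 0.0176/365)^365 − 1 = 0.017755.
Compounded annually, the equivalent nominal rate is the EAR itself: 1.776%.

1.776%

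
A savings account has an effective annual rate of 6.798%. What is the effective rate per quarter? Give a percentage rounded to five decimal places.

The per-quarter rate i satisfies (1 + i)^4 = 1 + 0.06798.
i = 1.06798^(1/4) − 1 = 0.0165782 = 1.65782%.

1.65782%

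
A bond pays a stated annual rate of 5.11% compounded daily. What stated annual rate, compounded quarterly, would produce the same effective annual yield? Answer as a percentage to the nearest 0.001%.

EAR = (1 + 0.0511/365)^365 − 1 = 0.052424.
Solve (1 + r/4)^4 = 1.052424: r/4 = 1.052424^(1/4) − 1 = 0.012856, so r = 0.051424 = 5.142%.

5.142%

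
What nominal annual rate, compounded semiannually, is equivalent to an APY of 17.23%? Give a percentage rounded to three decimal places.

(1 + r/2)^2 − 1 = 0.1723, so 1 + r/2 = 1.1723^(1/2).
r/2 = 0.082728, so r = 0.165456 = 16.546%.

16.546%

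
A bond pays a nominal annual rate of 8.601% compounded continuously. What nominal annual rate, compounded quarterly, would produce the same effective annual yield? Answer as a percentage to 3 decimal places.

EAR under continuous compounding: e^0.08601 − 1 = 0.089817.
Solve (1 + r/4)^4 = 1.089817: r/4 = 1.089817^(1/4) − 1 = 0.021735, so r = 0.086941 = 8.694%.

8.694%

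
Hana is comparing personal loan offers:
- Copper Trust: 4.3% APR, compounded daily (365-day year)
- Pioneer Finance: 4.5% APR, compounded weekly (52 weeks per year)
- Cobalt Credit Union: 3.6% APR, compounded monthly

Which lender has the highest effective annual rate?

Copper Trust: (1 + 0.043/365)^365 − 1 = 4.394%
Pioneer Finance: (1 + 0.045/52)^52 − 1 = 4.601%
Cobalt Credit Union: (1 + 0.036/12)^12 − 1 = 3.660%
The highest effective annual rate is Pioneer Finance at 4.601%.

Pioneer Finance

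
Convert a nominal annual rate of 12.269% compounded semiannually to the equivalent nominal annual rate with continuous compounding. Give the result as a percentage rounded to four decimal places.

EAR = (1 + 0.12269/2)^2 − 1 = 0.126453.
Equivalent continuous rate: r = ln(1 + 0.126453) = 0.119074 = 11.9074%.

11.9074%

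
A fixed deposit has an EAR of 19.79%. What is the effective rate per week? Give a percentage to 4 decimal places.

The per-week rate i satisfies (1 + i)^52 = 1 + 0.1979.
i = 1.1979^(1/52) − 1 = 0.0034785 = 0.3479%.

0.3479%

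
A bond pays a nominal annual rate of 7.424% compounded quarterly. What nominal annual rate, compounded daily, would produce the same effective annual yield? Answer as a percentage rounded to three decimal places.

7.357%

EAR = (1 + 0.07424/4)^4 − 1 = 0.076333.
Solve (1 + r/365)^365 = 1.076333: r/365 = 1.076333^(1/365) − 1 = 0.000202, so r = 0.073567 = 7.357%.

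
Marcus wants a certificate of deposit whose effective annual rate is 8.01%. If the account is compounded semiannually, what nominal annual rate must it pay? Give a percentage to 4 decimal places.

(1 + r/2)^2 − 1 = 0.0801, so 1 + r/2 = 1.0801^(1/2).
r/2 = 0.039279, so r = 0.078557 = 7.8557%.

7.8557%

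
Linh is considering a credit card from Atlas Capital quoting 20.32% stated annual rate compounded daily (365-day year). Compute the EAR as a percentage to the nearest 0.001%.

EAR = (1 + 0.2032/365)^365 − 1.
= 1.225248 − 1 = 22.525%.

22.525%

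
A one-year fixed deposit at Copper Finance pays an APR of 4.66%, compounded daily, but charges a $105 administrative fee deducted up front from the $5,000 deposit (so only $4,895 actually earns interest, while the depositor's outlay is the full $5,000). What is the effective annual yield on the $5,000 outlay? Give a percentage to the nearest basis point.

Value after one year: 4,895 × (1 + 0.0466/365)^365 = 4,895 × 1.047700 = $5,128.49.
Effective yield on the $5,000 outlay: 5,128.49 / 5,000 − 1 = 0.025698 = 2.57%.

2.57%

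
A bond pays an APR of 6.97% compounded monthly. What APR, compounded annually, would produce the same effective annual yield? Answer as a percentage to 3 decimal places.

EAR = (1 + 0.0697/12)^12 − 1 = 0.071970.
Compounded annually, the equivalent nominal rate is the EAR itself: 7.197%.

7.197%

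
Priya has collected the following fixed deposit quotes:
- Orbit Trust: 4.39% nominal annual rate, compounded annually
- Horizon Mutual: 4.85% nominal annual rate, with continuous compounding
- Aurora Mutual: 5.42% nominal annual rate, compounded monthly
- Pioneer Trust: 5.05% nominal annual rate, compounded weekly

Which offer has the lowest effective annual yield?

Orbit Trust: compounded annually, EAR = 4.390%
Horizon Mutual: e^0.0485 − 1 = 4.970%
Aurora Mutual: (1 + 0.0542/12)^12 − 1 = 5.557%
Pioneer Trust: (1 + 0.0505/52)^52 − 1 = 5.177%
The lowest effective annual rate is Orbit Trust at 4.390%.

Orbit Trust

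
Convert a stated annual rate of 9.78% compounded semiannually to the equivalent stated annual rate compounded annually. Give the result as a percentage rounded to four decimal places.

EAR = (1 + 0.0978/2)^2 − 1 = 0.100191.
Compounded annually, the equivalent nominal rate is the EAR itself: 10.0191%.

10.0191%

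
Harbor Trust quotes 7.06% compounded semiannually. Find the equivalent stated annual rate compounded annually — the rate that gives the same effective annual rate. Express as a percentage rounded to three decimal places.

EAR = (1 + 0.0706/2)^2 − 1 = 0.071846.
Compounded annually, the equivalent nominal rate is the EAR itself: 7.185%.

7.185%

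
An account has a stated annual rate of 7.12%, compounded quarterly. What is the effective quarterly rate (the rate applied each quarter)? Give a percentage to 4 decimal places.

With a nominal annual rate compounded quarterly, the periodic rate is the nominal rate divided by 4.
i = 0.0712 / 4 = 0.0178000 = 1.7800%.

1.7800%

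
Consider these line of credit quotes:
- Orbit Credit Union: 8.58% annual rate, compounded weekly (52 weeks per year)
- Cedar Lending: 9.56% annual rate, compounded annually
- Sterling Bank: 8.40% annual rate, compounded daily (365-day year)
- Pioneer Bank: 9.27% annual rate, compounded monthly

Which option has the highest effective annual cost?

Pioneer Bank

Orbit Credit Union: (1 + 0.0858/52)^52 − 1 = 8.951%
Cedar Lending: compounded annually, EAR = 9.560%
Sterling Bank: (1 + 0.0840/365)^365 − 1 = 8.762%
Pioneer Bank: (1 + 0.0927/12)^12 − 1 = 9.674%
The highest effective annual rate is Pioneer Bank at 9.674%.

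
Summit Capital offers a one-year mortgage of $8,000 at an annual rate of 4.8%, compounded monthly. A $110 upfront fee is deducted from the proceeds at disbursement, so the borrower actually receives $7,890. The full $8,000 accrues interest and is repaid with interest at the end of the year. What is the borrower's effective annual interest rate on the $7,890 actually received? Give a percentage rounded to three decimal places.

Amount owed after one year: 8,000 × (1 + 0.048/12)^12 = 8,000 × 1.049070 = $8,392.56.
Effective rate on net proceeds: 8,392.56 / 7,890 − 1 = 0.063696 = 6.370%.

6.370%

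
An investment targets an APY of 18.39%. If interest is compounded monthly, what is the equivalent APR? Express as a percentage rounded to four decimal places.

17.0007%

(1 + r/12)^12 − 1 = 0.1839, so 1 + r/12 = 1.1839^(1/12).
r/12 = 0.014167, so r = 0.170007 = 17.0007%.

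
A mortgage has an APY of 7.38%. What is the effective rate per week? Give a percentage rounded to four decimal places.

0.1370%

The per-week rate i satisfies (1 + i)^52 = 1 + 0.0738.
i = 1.0738^(1/52) − 1 = 0.0013702 = 0.1370%.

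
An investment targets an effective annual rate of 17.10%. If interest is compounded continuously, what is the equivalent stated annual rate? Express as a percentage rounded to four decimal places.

Continuous: nominal r satisfies e^r − 1 = 0.1710.
r = ln(1 + 0.1710) = ln(1.1710) = 0.157858 = 15.7858%.

15.7858%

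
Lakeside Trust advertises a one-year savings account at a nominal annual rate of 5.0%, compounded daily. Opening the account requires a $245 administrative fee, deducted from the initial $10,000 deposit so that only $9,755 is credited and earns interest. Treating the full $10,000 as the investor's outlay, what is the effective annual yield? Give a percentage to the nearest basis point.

2.55%

Value after one year: 9,755 × (1 + 0.050/365)^365 = 9,755 × 1.051267 = $10,255.11.
Effective yield on the $10,000 outlay: 10,255.11 / 10,000 − 1 = 0.025511 = 2.55%.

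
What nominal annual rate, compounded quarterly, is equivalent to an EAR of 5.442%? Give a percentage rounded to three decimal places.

(1 + r/4)^4 − 1 = 0.05442, so 1 + r/4 = 1.05442^(1/4).
r/4 = 0.013336, so r = 0.053343 = 5.334%.

5.334%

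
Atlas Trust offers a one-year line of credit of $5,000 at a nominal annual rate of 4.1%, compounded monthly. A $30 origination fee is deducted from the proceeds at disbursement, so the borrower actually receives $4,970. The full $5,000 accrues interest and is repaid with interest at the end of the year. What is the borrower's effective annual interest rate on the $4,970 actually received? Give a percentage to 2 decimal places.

Amount owed after one year: 5,000 × (1 + 0.041/12)^12 = 5,000 × 1.041779 = $5,208.90.
Effective rate on net proceeds: 5,208.90 / 4,970 − 1 = 0.048068 = 4.81%.

4.81%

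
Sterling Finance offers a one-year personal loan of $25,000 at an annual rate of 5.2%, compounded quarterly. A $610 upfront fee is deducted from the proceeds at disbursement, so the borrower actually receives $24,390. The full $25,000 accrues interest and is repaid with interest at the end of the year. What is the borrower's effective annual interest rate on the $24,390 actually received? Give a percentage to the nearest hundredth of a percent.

7.94%

Amount owed after one year: 25,000 × (1 + 0.052/4)^4 = 25,000 × 1.053023 = $26,325.57.
Effective rate on net proceeds: 26,325.57 / 24,390 − 1 = 0.079359 = 7.94%.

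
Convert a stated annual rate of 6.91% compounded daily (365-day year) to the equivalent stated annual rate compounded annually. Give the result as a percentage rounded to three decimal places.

EAR = (1 + 0.0691/365)^365 − 1 = 0.071536.
Compounded annually, the equivalent nominal rate is the EAR itself: 7.154%.

7.154%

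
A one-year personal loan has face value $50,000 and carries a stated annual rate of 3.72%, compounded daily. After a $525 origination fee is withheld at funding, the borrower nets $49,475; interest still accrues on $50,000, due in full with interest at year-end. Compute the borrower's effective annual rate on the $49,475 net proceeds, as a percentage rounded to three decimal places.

Amount owed after one year: 50,000 × (1 + 0.0372/365)^365 = 50,000 × 1.037899 = $51,894.93.
Effective rate on net proceeds: 51,894.93 / 49,475 − 1 = 0.048912 = 4.891%.

4.891%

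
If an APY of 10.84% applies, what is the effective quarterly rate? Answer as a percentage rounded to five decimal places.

The per-quarter rate i satisfies (1 + i)^4 = 1 + 0.1084.
i = 1.1084^(1/4) − 1 = 0.0260632 = 2.60632%.

2.60632%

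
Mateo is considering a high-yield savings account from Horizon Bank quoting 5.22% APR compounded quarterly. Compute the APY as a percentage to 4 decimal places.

5.3231%

EAR = (1 + 0.0522/4)^4 − 1.
= 1.053231 − 1 = 5.3231%.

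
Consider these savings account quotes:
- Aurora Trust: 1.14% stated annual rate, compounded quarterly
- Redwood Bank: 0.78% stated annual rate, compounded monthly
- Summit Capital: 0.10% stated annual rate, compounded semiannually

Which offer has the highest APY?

Aurora Trust: (1 + 0.0114/4)^4 − 1 = 1.145%
Redwood Bank: (1 + 0.0078/12)^12 − 1 = 0.783%
Summit Capital: (1 + 0.0010/2)^2 − 1 = 0.100%
The highest effective annual rate is Aurora Trust at 1.145%.

Aurora Trust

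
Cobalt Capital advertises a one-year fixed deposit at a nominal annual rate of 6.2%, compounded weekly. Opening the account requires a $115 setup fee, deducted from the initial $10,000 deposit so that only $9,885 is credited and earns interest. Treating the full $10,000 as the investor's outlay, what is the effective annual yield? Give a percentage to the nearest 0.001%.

Value after one year: 9,885 × (1 + 0.062/52)^52 = 9,885 × 1.063923 = $10,516.88.
Effective yield on the $10,000 outlay: 10,516.88 / 10,000 − 1 = 0.051688 = 5.169%.

5.169%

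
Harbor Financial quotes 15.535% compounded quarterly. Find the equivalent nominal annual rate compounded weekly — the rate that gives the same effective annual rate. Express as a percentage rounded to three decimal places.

EAR = (1 + 0.15535/4)^4 − 1 = 0.164637.
Solve (1 + r/52)^52 = 1.164637: r/52 = 1.164637^(1/52) − 1 = 0.002935, so r = 0.152633 = 15.263%.

15.263%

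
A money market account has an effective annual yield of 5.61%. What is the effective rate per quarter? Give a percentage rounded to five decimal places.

1.37392%

The per-quarter rate i satisfies (1 + i)^4 = 1 + 0.0561.
i = 1.0561^(1/4) − 1 = 0.0137392 = 1.37392%.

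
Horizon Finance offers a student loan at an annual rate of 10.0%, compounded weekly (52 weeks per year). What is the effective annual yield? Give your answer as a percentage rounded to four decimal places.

EAR = (1 + 0.100/52)^52 − 1.
= 1.105065 − 1 = 10.5065%.

10.5065%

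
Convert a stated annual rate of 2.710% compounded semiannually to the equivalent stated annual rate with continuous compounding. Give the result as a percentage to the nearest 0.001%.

EAR = (1 + 0.02710/2)^2 − 1 = 0.027284.
Equivalent continuous rate: r = ln(1 + 0.027284) = 0.026918 = 2.692%.

2.692%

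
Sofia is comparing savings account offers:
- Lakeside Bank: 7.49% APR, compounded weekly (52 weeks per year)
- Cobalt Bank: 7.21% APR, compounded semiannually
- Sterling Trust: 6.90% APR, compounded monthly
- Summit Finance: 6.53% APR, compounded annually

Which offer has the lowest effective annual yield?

Summit Finance

Lakeside Bank: (1 + 0.0749/52)^52 − 1 = 7.772%
Cobalt Bank: (1 + 0.0721/2)^2 − 1 = 7.340%
Sterling Trust: (1 + 0.0690/12)^12 − 1 = 7.122%
Summit Finance: compounded annually, EAR = 6.530%
The lowest effective annual rate is Summit Finance at 6.530%.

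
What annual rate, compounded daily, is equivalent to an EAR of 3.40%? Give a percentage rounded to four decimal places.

3.3436%

(1 + r/365)^365 − 1 = 0.0340, so 1 + r/365 = 1.0340^(1/365).
r/365 = 0.000092, so r = 0.033436 = 3.3436%.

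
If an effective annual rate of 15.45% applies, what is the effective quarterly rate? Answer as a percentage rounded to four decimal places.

3.6570%

The per-quarter rate i satisfies (1 + i)^4 = 1 + 0.1545.
i = 1.1545^(1/4) − 1 = 0.0365696 = 3.6570%.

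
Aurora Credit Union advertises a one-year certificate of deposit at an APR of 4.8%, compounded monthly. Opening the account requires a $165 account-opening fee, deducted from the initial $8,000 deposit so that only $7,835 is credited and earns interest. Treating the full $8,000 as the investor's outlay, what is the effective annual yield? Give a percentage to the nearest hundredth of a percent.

Value after one year: 7,835 × (1 + 0.048/12)^12 = 7,835 × 1.049070 = $8,219.47.
Effective yield on the $8,000 outlay: 8,219.47 / 8,000 − 1 = 0.027433 = 2.74%.

2.74%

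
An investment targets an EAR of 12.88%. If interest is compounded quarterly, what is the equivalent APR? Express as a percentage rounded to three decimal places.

(1 + r/4)^4 − 1 = 0.1288, so 1 + r/4 = 1.1288^(1/4).
r/4 = 0.030752, so r = 0.123009 = 12.301%.

12.301%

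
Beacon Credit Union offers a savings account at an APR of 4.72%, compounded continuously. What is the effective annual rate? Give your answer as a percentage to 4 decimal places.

With continuous compounding, EAR = e^0.0472 − 1.
e^0.0472 = 1.048332, so EAR = 0.048332 = 4.8332%.

4.8332%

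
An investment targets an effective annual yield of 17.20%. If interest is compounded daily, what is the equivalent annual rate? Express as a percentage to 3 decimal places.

(1 + r/365)^365 − 1 = 0.1720, so 1 + r/365 = 1.1720^(1/365).
r/365 = 0.000435, so r = 0.158746 = 15.875%.

15.875%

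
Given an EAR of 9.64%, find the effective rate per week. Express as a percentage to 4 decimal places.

0.1771%

The per-week rate i satisfies (1 + i)^52 = 1 + 0.0964.
i = 1.0964^(1/52) − 1 = 0.0017714 = 0.1771%.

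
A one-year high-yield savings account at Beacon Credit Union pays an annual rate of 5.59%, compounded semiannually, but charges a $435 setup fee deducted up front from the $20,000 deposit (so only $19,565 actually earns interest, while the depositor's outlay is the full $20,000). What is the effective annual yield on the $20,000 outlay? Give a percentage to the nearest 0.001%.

Value after one year: 19,565 × (1 + 0.0559/2)^2 = 19,565 × 1.056681 = $20,673.97.
Effective yield on the $20,000 outlay: 20,673.97 / 20,000 − 1 = 0.033698 = 3.370%.

3.370%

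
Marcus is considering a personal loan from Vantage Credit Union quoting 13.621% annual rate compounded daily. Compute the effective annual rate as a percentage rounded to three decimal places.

14.589%

EAR = (1 + 0.13621/365)^365 − 1.
= (1 + 0.000373)^365 − 1 = 1.145893 − 1 = 14.589%.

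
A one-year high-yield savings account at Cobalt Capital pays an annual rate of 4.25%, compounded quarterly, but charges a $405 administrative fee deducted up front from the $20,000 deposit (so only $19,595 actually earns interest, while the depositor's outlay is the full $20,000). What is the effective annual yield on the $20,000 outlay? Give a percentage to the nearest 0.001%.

Value after one year: 19,595 × (1 + 0.0425/4)^4 = 19,595 × 1.043182 = $20,441.15.
Effective yield on the $20,000 outlay: 20,441.15 / 20,000 − 1 = 0.022058 = 2.206%.

2.206%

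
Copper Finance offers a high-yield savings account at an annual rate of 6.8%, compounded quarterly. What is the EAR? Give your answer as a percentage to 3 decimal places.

EAR = (1 + 0.068/4)^4 − 1.
= (1 + 0.017000)^4 − 1 = 1.069754 − 1 = 6.975%.

6.975%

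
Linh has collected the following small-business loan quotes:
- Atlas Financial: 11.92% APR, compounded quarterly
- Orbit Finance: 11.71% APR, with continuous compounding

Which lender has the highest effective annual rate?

Atlas Financial: (1 + 0.1192/4)^4 − 1 = 12.463%
Orbit Finance: e^0.1171 − 1 = 12.423%
The highest effective annual rate is Atlas Financial at 12.463%.

Atlas Financial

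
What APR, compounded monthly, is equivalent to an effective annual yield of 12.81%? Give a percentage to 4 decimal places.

12.1142%

(1 + r/12)^12 − 1 = 0.1281, so 1 + r/12 = 1.1281^(1/12).
r/12 = 0.010095, so r = 0.121142 = 12.1142%.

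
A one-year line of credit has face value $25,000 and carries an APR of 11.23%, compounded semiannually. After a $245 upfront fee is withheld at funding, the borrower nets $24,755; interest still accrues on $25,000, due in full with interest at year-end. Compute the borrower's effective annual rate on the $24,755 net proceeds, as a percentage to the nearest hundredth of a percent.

Amount owed after one year: 25,000 × (1 + 0.1123/2)^2 = 25,000 × 1.115453 = $27,886.32.
Effective rate on net proceeds: 27,886.32 / 24,755 − 1 = 0.126492 = 12.65%.

12.65%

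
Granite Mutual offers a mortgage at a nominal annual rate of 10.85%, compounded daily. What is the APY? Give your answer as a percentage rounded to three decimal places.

11.459%

EAR = (1 + 0.1085/365)^365 − 1.
= (1 + 0.000297)^365 − 1 = 1.114587 − 1 = 11.459%.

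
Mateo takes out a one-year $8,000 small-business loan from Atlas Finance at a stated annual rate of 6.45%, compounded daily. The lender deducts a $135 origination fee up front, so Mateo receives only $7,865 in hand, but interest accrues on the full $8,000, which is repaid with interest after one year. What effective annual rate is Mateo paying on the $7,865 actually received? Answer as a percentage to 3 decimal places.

Amount owed after one year: 8,000 × (1 + 0.0645/365)^365 = 8,000 × 1.066620 = $8,532.96.
Effective rate on net proceeds: 8,532.96 / 7,865 − 1 = 0.084928 = 8.493%.

8.493%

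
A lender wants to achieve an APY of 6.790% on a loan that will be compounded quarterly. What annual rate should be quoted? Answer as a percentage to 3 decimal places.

(1 + r/4)^4 − 1 = 0.06790, so 1 + r/4 = 1.06790^(1/4).
r/4 = 0.016559, so r = 0.066237 = 6.624%.

6.624%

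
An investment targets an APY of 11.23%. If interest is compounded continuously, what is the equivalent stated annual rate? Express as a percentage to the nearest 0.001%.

10.643%

Continuous: nominal r satisfies e^r − 1 = 0.1123.
r = ln(1 + 0.1123) = ln(1.1123) = 0.106430 = 10.643%.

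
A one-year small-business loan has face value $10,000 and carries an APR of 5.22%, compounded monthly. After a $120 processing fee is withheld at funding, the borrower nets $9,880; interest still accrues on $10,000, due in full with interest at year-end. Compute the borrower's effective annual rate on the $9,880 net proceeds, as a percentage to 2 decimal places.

Amount owed after one year: 10,000 × (1 + 0.0522/12)^12 = 10,000 × 1.053467 = $10,534.67.
Effective rate on net proceeds: 10,534.67 / 9,880 − 1 = 0.066262 = 6.63%.

6.63%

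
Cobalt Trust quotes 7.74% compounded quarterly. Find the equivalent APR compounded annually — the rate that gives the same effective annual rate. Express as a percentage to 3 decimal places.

7.968%

EAR = (1 + 0.0774/4)^4 − 1 = 0.079676.
Compounded annually, the equivalent nominal rate is the EAR itself: 7.968%.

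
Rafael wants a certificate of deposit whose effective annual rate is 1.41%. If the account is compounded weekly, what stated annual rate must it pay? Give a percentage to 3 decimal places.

(1 + r/52)^52 − 1 = 0.0141, so 1 + r/52 = 1.0141^(1/52).
r/52 = 0.000269, so r = 0.014003 = 1.400%.

1.400%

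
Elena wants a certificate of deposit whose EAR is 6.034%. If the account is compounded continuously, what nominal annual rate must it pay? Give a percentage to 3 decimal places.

5.859%

Continuous: nominal r satisfies e^r − 1 = 0.06034.
r = ln(1 + 0.06034) = ln(1.06034) = 0.058590 = 5.859%.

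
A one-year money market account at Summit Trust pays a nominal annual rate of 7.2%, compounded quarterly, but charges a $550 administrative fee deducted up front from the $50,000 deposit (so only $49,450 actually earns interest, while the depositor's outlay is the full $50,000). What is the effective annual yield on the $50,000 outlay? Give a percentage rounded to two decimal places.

6.22%

Value after one year: 49,450 × (1 + 0.072/4)^4 = 49,450 × 1.073967 = $53,107.69.
Effective yield on the $50,000 outlay: 53,107.69 / 50,000 − 1 = 0.062154 = 6.22%.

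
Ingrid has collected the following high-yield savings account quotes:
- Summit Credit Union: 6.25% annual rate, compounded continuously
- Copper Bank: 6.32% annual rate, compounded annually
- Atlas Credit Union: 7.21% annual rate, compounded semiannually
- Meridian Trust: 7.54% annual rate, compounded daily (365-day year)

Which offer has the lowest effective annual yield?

Summit Credit Union: e^0.0625 − 1 = 6.449%
Copper Bank: compounded annually, EAR = 6.320%
Atlas Credit Union: (1 + 0.0721/2)^2 − 1 = 7.340%
Meridian Trust: (1 + 0.0754/365)^365 − 1 = 7.831%
The lowest effective annual rate is Copper Bank at 6.320%.

Copper Bank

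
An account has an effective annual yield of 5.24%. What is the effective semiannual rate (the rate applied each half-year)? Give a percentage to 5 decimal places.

2.58655%

The per-half-year rate i satisfies (1 + i)^2 = 1 + 0.0524.
i = 1.0524^(1/2) − 1 = 0.0258655 = 2.58655%.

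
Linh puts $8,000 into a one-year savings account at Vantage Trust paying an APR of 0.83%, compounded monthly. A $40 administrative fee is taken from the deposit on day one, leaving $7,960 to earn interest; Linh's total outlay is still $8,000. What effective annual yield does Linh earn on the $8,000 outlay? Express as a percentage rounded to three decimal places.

Value after one year: 7,960 × (1 + 0.0083/12)^12 = 7,960 × 1.008332 = $8,026.32.
Effective yield on the $8,000 outlay: 8,026.32 / 8,000 − 1 = 0.003290 = 0.329%.

0.329%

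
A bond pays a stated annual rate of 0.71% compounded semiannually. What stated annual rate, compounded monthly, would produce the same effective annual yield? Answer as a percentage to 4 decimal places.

EAR = (1 + 0.0071/2)^2 − 1 = 0.007113.
Solve (1 + r/12)^12 = 1.007113: r/12 = 1.007113^(1/12) − 1 = 0.000591, so r = 0.007090 = 0.7090%.

0.7090%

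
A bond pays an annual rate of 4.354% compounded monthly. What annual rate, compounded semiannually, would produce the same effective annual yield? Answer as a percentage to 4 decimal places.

4.3937%

EAR = (1 + 0.04354/12)^12 − 1 = 0.044419.
Solve (1 + r/2)^2 = 1.044419: r/2 = 1.044419^(1/2) − 1 = 0.021968, so r = 0.043937 = 4.3937%.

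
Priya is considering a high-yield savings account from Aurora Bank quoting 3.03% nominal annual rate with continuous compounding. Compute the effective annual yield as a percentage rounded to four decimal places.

3.0764%

With continuous compounding, EAR = e^0.0303 − 1.
e^0.0303 = 1.030764, so EAR = 0.030764 = 3.0764%.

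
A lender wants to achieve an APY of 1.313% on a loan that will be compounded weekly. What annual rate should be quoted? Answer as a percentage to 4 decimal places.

1.3046%

(1 + r/52)^52 − 1 = 0.01313, so 1 + r/52 = 1.01313^(1/52).
r/52 = 0.000251, so r = 0.013046 = 1.3046%.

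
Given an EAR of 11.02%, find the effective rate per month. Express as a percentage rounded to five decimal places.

0.87497%

The per-month rate i satisfies (1 + i)^12 = 1 + 0.1102.
i = 1.1102^(1/12) − 1 = 0.0087497 = 0.87497%.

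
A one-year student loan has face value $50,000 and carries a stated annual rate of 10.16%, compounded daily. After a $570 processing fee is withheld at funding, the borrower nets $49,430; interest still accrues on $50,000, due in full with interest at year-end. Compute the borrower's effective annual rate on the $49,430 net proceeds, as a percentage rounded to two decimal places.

Amount owed after one year: 50,000 × (1 + 0.1016/365)^365 = 50,000 × 1.106925 = $55,346.25.
Effective rate on net proceeds: 55,346.25 / 49,430 − 1 = 0.119689 = 11.97%.

11.97%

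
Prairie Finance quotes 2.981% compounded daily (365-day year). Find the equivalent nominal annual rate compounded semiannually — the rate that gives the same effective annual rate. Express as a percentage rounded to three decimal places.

EAR = (1 + 0.02981/365)^365 − 1 = 0.030258.
Solve (1 + r/2)^2 = 1.030258: r/2 = 1.030258^(1/2) − 1 = 0.015016, so r = 0.030032 = 3.003%.

3.003%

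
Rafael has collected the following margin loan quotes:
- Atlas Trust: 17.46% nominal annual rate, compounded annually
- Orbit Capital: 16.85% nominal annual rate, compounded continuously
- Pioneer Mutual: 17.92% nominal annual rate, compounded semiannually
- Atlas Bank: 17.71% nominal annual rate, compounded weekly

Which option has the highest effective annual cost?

Atlas Bank

Atlas Trust: compounded annually, EAR = 17.460%
Orbit Capital: e^0.1685 − 1 = 18.353%
Pioneer Mutual: (1 + 0.1792/2)^2 − 1 = 18.723%
Atlas Bank: (1 + 0.1771/52)^52 − 1 = 19.339%
The highest effective annual rate is Atlas Bank at 19.339%.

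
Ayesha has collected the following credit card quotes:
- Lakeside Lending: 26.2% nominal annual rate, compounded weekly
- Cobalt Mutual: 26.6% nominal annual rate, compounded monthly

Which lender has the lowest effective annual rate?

Lakeside Lending: (1 + 0.262/52)^52 − 1 = 29.867%
Cobalt Mutual: (1 + 0.266/12)^12 − 1 = 30.095%
The lowest effective annual rate is Lakeside Lending at 29.867%.

Lakeside Lending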